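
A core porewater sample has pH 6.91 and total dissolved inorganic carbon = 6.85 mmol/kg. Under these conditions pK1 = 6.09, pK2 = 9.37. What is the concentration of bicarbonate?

α₁ = 1 / (1 + [H⁺]/K1 + K2/[H⁺]) = 1 / (1 + 10^-0.82 + 10^-2.46)
   = 1 / (1 + 0.15136 + 0.0034674) = 1/1.1548 = 0.8659
[HCO3⁻] = α₁ × DIC = 0.8659 × 6.85 = 5.93 mmol/kg

[HCO3⁻] = 5.93 mmol/kg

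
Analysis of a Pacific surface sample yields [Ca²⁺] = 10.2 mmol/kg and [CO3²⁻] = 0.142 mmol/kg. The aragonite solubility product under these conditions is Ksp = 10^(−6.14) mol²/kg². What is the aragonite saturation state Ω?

Ksp = 10^(−6.14) = 7.244×10^-7
Ω = [Ca²⁺][CO3²⁻]/Ksp = (10.2×10^-3)(0.142×10^-3) / 7.244×10^-7 = 2.00

Ω = 2.00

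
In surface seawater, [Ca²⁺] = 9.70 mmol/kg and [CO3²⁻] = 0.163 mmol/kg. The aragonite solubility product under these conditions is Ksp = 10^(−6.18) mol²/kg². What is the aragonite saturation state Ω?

Ω = 2.39

Ksp = 10^(−6.18) = 6.607×10^-7
Ω = [Ca²⁺][CO3²⁻]/Ksp = (9.70×10^-3)(0.163×10^-3) / 6.607×10^-7 = 2.39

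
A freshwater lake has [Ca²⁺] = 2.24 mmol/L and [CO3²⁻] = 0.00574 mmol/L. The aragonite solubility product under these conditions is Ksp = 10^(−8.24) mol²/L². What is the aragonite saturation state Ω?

Ksp = 10^(−8.24) = 5.754×10^-9
Ω = [Ca²⁺][CO3²⁻]/Ksp = (2.24×10^-3)(0.00574×10^-3) / 5.754×10^-9 = 2.23

Ω = 2.23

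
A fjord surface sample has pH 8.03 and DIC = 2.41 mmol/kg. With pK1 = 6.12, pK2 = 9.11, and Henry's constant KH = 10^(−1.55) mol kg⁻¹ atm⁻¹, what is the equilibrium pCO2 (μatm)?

α₀ = 1 / (1 + K1/[H⁺] + K1K2/[H⁺]²) = 1 / (1 + 10^+1.91 + 10^+0.83)
   = 1 / (1 + 81.283 + 6.7608) = 1/89.044 = 0.01123
[CO2*] = α₀ × DIC = 0.01123 × 2.41 = 0.02707 mmol/kg
pCO2 = [CO2*]/KH = 2.707×10^-5 / 2.818×10^-2 = 960 μatm

pCO2 = 960 μatm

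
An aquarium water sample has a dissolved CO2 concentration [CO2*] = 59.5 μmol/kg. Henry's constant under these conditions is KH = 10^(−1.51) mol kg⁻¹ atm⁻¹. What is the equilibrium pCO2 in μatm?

KH = 10^(−1.51) = 3.090×10^-2 mol kg⁻¹ atm⁻¹
pCO2 = [CO2*]/KH = 59.5×10^-6 / 3.090×10^-2 = 1.93×10^-3 atm = 1930 μatm

pCO2 = 1930 μatm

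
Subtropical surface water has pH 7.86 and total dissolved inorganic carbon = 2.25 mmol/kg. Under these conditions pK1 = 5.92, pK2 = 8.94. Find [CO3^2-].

[CO3²⁻] = 0.171 mmol/kg

α₂ = 1 / (1 + [H⁺]/K2 + [H⁺]²/(K1K2)) = 1 / (1 + 10^+1.08 + 10^-0.86)
   = 1 / (1 + 12.023 + 0.13804) = 1/13.161 = 0.07598
[CO3²⁻] = α₂ × DIC = 0.07598 × 2.25 = 0.171 mmol/kg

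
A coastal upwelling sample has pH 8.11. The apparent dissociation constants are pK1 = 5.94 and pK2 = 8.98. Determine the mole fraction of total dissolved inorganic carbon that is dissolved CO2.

α₀ = 1 / (1 + K1/[H⁺] + K1K2/[H⁺]²) = 1 / (1 + 10^+2.17 + 10^+1.30)
   = 1 / (1 + 147.91 + 19.953) = 1/168.86 = 0.005922

α₀ = 0.00592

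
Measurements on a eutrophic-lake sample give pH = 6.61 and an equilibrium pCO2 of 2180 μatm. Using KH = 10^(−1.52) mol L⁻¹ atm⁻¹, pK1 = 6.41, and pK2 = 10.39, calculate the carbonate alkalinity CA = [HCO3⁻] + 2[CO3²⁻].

CA = 0.104 mmol/L

[CO2*] = KH · pCO2 = 10^(−1.52) × 2180×10^-6 = 6.583×10^-5 mol/L
α₀ = 1/(1 + K1/[H⁺] + K1K2/[H⁺]²) = 1/(1 + 10^+0.20 + 10^-3.58) = 0.3868
DIC = [CO2*]/α₀ = 6.583×10^-5 / 0.3868 = 0.1702 mmol/L
CA = (α₁ + 2α₂)·DIC = (0.6131 + 2×0.0001017) × 0.1702 = 0.104 mmol/L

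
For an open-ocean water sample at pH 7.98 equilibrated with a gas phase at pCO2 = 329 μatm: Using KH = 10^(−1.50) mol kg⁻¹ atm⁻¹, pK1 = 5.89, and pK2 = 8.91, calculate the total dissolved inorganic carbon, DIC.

DIC = 1.44 mmol/kg

[CO2*] = KH · pCO2 = 10^(−1.50) × 329×10^-6 = 1.040×10^-5 mol/kg
α₀ = 1/(1 + K1/[H⁺] + K1K2/[H⁺]²) = 1/(1 + 10^+2.09 + 10^+1.16) = 0.007221
DIC = [CO2*]/α₀ = 1.040×10^-5 / 0.007221 = 1.44 mmol/kg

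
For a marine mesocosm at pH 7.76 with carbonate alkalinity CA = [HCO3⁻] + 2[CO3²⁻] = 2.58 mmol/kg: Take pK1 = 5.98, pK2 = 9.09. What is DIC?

DIC = 2.51 mmol/kg

CA = [HCO3⁻] + 2[CO3²⁻] = (α₁ + 2α₂)·DIC
At pH 7.76: [H⁺]/K1 = 10^-1.78 = 0.016596, K2/[H⁺] = 10^-1.33 = 0.046774
α₁ = 1/(1 + 0.016596 + 0.046774) = 1/1.0634 = 0.9404; α₂ = α₁·K2/[H⁺] = 0.04399
α₁ + 2α₂ = 1.0284
DIC = CA / (α₁ + 2α₂) = 2.58 / 1.0284 = 2.51 mmol/kg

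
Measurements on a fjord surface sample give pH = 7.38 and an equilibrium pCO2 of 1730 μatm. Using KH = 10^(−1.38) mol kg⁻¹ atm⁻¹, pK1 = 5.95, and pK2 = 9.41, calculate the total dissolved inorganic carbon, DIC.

[CO2*] = KH · pCO2 = 10^(−1.38) × 1730×10^-6 = 7.212×10^-5 mol/kg
α₀ = 1/(1 + K1/[H⁺] + K1K2/[H⁺]²) = 1/(1 + 10^+1.43 + 10^-0.60) = 0.03550
DIC = [CO2*]/α₀ = 7.212×10^-5 / 0.03550 = 2.03 mmol/kg

DIC = 2.03 mmol/kg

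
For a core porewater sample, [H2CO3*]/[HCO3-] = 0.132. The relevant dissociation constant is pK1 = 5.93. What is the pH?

pH = 6.81

From K1 = [H⁺][HCO3-]/[H2CO3*]:  pH = pK1 − log₁₀([H2CO3*]/[HCO3-])
log₁₀(0.132) = -0.879
pH = 5.93 − (-0.879) = 6.81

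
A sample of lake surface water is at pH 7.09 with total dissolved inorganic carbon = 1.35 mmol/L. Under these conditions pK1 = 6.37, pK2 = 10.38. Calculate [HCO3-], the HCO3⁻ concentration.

α₁ = 1 / (1 + [H⁺]/K1 + K2/[H⁺]) = 1 / (1 + 10^-0.72 + 10^-3.29)
   = 1 / (1 + 0.19055 + 0.00051286) = 1/1.1911 = 0.8396
[HCO3⁻] = α₁ × DIC = 0.8396 × 1.35 = 1.13 mmol/L

[HCO3⁻] = 1.13 mmol/L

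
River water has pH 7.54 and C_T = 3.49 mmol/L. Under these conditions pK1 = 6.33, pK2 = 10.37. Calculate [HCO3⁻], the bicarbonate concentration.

[HCO3⁻] = 3.28 mmol/L

α₁ = 1 / (1 + [H⁺]/K1 + K2/[H⁺]) = 1 / (1 + 10^-1.21 + 10^-2.83)
   = 1 / (1 + 0.061660 + 0.0014791) = 1/1.0631 = 0.9406
[HCO3⁻] = α₁ × DIC = 0.9406 × 3.49 = 3.28 mmol/L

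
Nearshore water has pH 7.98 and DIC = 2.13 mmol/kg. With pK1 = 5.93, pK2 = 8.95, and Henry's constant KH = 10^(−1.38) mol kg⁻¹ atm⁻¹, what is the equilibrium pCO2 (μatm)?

pCO2 = 408 μatm

α₀ = 1 / (1 + K1/[H⁺] + K1K2/[H⁺]²) = 1 / (1 + 10^+2.05 + 10^+1.08)
   = 1 / (1 + 112.20 + 12.023) = 1/125.22 = 0.007986
[CO2*] = α₀ × DIC = 0.007986 × 2.13 = 0.01701 mmol/kg = 17.01 μmol/kg
pCO2 = [CO2*]/KH = 1.701×10^-5 / 4.169×10^-2 = 408 μatm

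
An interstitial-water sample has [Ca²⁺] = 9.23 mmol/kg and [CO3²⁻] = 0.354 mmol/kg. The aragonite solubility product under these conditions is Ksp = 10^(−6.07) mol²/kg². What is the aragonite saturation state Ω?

Ω = 3.84

Ksp = 10^(−6.07) = 8.511×10^-7
Ω = [Ca²⁺][CO3²⁻]/Ksp = (9.23×10^-3)(0.354×10^-3) / 8.511×10^-7 = 3.84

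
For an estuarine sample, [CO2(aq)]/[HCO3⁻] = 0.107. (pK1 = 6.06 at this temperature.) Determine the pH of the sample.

pH = 7.03

From K1 = [H⁺][HCO3⁻]/[CO2(aq)]:  pH = pK1 − log₁₀([CO2(aq)]/[HCO3⁻])
log₁₀(0.107) = -0.971
pH = 6.06 − (-0.971) = 7.03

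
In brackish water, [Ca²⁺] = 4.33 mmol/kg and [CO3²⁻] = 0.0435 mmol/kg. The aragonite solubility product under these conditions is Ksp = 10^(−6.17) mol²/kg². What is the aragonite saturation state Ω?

Ω = 0.279

Ksp = 10^(−6.17) = 6.761×10^-7
Ω = [Ca²⁺][CO3²⁻]/Ksp = (4.33×10^-3)(0.0435×10^-3) / 6.761×10^-7 = 0.279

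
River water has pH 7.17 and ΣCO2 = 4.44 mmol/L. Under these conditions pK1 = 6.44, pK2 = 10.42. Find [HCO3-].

α₁ = 1 / (1 + [H⁺]/K1 + K2/[H⁺]) = 1 / (1 + 10^-0.73 + 10^-3.25)
   = 1 / (1 + 0.18621 + 0.00056234) = 1/1.1868 = 0.8426
[HCO3⁻] = α₁ × DIC = 0.8426 × 4.44 = 3.74 mmol/L

[HCO3⁻] = 3.74 mmol/L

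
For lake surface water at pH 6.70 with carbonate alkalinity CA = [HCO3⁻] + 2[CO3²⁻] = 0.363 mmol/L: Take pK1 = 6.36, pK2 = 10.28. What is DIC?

DIC = 0.529 mmol/L

CA = [HCO3⁻] + 2[CO3²⁻] = (α₁ + 2α₂)·DIC
At pH 6.70: [H⁺]/K1 = 10^-0.34 = 0.45709, K2/[H⁺] = 10^-3.58 = 0.00026303
α₁ = 1/(1 + 0.45709 + 0.00026303) = 1/1.4574 = 0.6862; α₂ = α₁·K2/[H⁺] = 0.0001805
α₁ + 2α₂ = 0.6865
DIC = CA / (α₁ + 2α₂) = 0.363 / 0.6865 = 0.529 mmol/L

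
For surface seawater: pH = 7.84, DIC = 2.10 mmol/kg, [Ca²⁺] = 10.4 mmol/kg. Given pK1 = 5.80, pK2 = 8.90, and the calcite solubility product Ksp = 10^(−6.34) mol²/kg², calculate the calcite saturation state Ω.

Ω = 3.80

α₂ = 1 / (1 + [H⁺]/K2 + [H⁺]²/(K1K2)) = 1 / (1 + 10^+1.06 + 10^-0.98)
   = 1 / (1 + 11.482 + 0.10471) = 1/12.586 = 0.07945
[CO3²⁻] = α₂ × DIC = 0.07945 × 2.10 = 0.1668 mmol/kg
Ksp = 10^(−6.34) = 4.571×10^-7
Ω = [Ca²⁺][CO3²⁻]/Ksp = (10.4×10^-3)(1.668×10^-4) / 4.571×10^-7 = 3.80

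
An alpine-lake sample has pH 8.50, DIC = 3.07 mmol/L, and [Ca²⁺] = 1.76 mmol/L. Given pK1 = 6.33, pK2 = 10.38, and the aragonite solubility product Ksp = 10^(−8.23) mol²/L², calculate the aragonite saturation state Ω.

α₂ = 1 / (1 + [H⁺]/K2 + [H⁺]²/(K1K2)) = 1 / (1 + 10^+1.88 + 10^-0.29)
   = 1 / (1 + 75.858 + 0.51286) = 1/77.371 = 0.01292
[CO3²⁻] = α₂ × DIC = 0.01292 × 3.07 = 0.03968 mmol/L
Ksp = 10^(−8.23) = 5.888×10^-9
Ω = [Ca²⁺][CO3²⁻]/Ksp = (1.76×10^-3)(3.968×10^-5) / 5.888×10^-9 = 11.9

Ω = 11.9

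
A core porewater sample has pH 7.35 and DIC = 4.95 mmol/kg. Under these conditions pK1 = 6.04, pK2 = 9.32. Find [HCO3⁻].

[HCO3⁻] = 4.67 mmol/kg

α₁ = 1 / (1 + [H⁺]/K1 + K2/[H⁺]) = 1 / (1 + 10^-1.31 + 10^-1.97)
   = 1 / (1 + 0.048978 + 0.010715) = 1/1.0597 = 0.9437
[HCO3⁻] = α₁ × DIC = 0.9437 × 4.95 = 4.67 mmol/kg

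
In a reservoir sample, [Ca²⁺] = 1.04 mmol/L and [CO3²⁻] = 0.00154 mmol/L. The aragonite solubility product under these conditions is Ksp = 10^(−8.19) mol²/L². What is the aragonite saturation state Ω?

Ksp = 10^(−8.19) = 6.457×10^-9
Ω = [Ca²⁺][CO3²⁻]/Ksp = (1.04×10^-3)(0.00154×10^-3) / 6.457×10^-9 = 0.248

Ω = 0.248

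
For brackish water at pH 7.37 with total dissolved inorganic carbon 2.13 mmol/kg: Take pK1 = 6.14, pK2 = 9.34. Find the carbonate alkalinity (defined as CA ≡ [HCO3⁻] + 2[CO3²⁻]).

CA = [HCO3⁻] + 2[CO3²⁻] = (α₁ + 2α₂)·DIC
At pH 7.37: [H⁺]/K1 = 10^-1.23 = 0.058884, K2/[H⁺] = 10^-1.97 = 0.010715
α₁ = 1/(1 + 0.058884 + 0.010715) = 1/1.0696 = 0.9349; α₂ = α₁·K2/[H⁺] = 0.01002
α₁ + 2α₂ = 0.9550
CA = 0.9550 × 2.13 = 2.03 mmol/kg

CA = 2.03 mmol/kg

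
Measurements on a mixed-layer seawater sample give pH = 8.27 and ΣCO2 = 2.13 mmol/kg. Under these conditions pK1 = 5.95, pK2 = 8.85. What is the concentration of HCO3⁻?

α₁ = 1 / (1 + [H⁺]/K1 + K2/[H⁺]) = 1 / (1 + 10^-2.32 + 10^-0.58)
   = 1 / (1 + 0.0047863 + 0.26303) = 1/1.2678 = 0.7888
[HCO3⁻] = α₁ × DIC = 0.7888 × 2.13 = 1.68 mmol/kg

[HCO3⁻] = 1.68 mmol/kg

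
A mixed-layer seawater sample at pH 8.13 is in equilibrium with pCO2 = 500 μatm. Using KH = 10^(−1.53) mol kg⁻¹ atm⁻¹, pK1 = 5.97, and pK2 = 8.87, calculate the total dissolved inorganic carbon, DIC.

DIC = 2.54 mmol/kg

[CO2*] = KH · pCO2 = 10^(−1.53) × 500×10^-6 = 1.476×10^-5 mol/kg
α₀ = 1/(1 + K1/[H⁺] + K1K2/[H⁺]²) = 1/(1 + 10^+2.16 + 10^+1.42) = 0.005819
DIC = [CO2*]/α₀ = 1.476×10^-5 / 0.005819 = 2.54 mmol/kg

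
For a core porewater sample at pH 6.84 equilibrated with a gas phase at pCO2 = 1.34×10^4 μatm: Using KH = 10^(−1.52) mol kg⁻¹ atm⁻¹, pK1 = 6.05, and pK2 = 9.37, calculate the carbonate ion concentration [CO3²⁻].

[CO2*] = KH · pCO2 = 10^(−1.52) × 1.34×10^4×10^-6 = 4.047×10^-4 mol/kg
α₀ = 1/(1 + K1/[H⁺] + K1K2/[H⁺]²) = 1/(1 + 10^+0.79 + 10^-1.74) = 0.1392
DIC = [CO2*]/α₀ = 4.047×10^-4 / 0.1392 = 2.907 mmol/kg
[CO3²⁻] = α₂·DIC; α₂ = 0.002533, so [CO3²⁻] = 0.002533 × 2.907 = 0.00736 mmol/kg = 7.36 μmol/kg

[CO3²⁻] = 7.36 μmol/kg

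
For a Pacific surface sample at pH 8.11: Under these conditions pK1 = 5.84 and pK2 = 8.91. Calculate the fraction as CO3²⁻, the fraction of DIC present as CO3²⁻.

α₂ = 0.136

α₂ = 1 / (1 + [H⁺]/K2 + [H⁺]²/(K1K2)) = 1 / (1 + 10^+0.80 + 10^-1.47)
   = 1 / (1 + 6.3096 + 0.033884) = 1/7.3435 = 0.1362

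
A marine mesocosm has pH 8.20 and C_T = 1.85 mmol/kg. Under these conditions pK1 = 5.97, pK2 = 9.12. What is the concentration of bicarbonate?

α₁ = 1 / (1 + [H⁺]/K1 + K2/[H⁺]) = 1 / (1 + 10^-2.23 + 10^-0.92)
   = 1 / (1 + 0.0058884 + 0.12023) = 1/1.1261 = 0.8880
[HCO3⁻] = α₁ × DIC = 0.8880 × 1.85 = 1.64 mmol/kg

[HCO3⁻] = 1.64 mmol/kg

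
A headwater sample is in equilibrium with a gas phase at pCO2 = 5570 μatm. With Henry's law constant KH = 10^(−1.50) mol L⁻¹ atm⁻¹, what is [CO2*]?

[CO2*] = 176 μmol/L

KH = 10^(−1.50) = 3.162×10^-2 mol L⁻¹ atm⁻¹
[CO2*] = KH · pCO2 = 3.162×10^-2 × 5570×10^-6 atm = 1.76×10^-4 mol/L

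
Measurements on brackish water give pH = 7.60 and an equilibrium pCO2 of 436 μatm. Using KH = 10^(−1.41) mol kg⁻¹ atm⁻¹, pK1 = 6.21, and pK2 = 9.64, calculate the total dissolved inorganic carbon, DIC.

[CO2*] = KH · pCO2 = 10^(−1.41) × 436×10^-6 = 1.696×10^-5 mol/kg
α₀ = 1/(1 + K1/[H⁺] + K1K2/[H⁺]²) = 1/(1 + 10^+1.39 + 10^-0.65) = 0.03880
DIC = [CO2*]/α₀ = 1.696×10^-5 / 0.03880 = 0.437 mmol/kg

DIC = 0.437 mmol/kg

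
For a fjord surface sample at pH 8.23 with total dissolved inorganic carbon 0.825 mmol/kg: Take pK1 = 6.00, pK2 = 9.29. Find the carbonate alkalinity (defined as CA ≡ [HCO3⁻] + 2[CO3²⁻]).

CA = 0.886 mmol/kg

CA = [HCO3⁻] + 2[CO3²⁻] = (α₁ + 2α₂)·DIC
At pH 8.23: [H⁺]/K1 = 10^-2.23 = 0.0058884, K2/[H⁺] = 10^-1.06 = 0.087096
α₁ = 1/(1 + 0.0058884 + 0.087096) = 1/1.0930 = 0.9149; α₂ = α₁·K2/[H⁺] = 0.07969
α₁ + 2α₂ = 1.0743
CA = 1.0743 × 0.825 = 0.886 mmol/kg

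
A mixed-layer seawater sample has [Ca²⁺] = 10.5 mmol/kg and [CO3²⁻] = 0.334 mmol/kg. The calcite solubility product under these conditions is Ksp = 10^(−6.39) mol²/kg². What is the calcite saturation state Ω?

Ksp = 10^(−6.39) = 4.074×10^-7
Ω = [Ca²⁺][CO3²⁻]/Ksp = (10.5×10^-3)(0.334×10^-3) / 4.074×10^-7 = 8.61

Ω = 8.61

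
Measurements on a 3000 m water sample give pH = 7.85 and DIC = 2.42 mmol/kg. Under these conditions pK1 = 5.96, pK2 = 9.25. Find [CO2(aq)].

α₀ = 1 / (1 + K1/[H⁺] + K1K2/[H⁺]²) = 1 / (1 + 10^+1.89 + 10^+0.49)
   = 1 / (1 + 77.625 + 3.0903) = 1/81.715 = 0.01224
[CO2*] = α₀ × DIC = 0.01224 × 2.42 = 0.0296 mmol/kg

[CO2*] = 0.0296 mmol/kg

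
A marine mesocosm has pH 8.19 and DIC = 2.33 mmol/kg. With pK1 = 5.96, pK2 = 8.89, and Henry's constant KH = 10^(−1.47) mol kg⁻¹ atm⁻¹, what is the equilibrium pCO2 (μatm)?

pCO2 = 336 μatm

α₀ = 1 / (1 + K1/[H⁺] + K1K2/[H⁺]²) = 1 / (1 + 10^+2.23 + 10^+1.53)
   = 1 / (1 + 169.82 + 33.884) = 1/204.71 = 0.004885
[CO2*] = α₀ × DIC = 0.004885 × 2.33 = 0.01138 mmol/kg = 11.38 μmol/kg
pCO2 = [CO2*]/KH = 1.138×10^-5 / 3.388×10^-2 = 336 μatm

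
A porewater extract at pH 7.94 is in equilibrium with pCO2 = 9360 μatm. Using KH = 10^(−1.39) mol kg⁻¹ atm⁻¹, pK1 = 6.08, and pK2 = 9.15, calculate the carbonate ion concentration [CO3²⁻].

[CO2*] = KH · pCO2 = 10^(−1.39) × 9360×10^-6 = 3.813×10^-4 mol/kg
α₀ = 1/(1 + K1/[H⁺] + K1K2/[H⁺]²) = 1/(1 + 10^+1.86 + 10^+0.65) = 0.01284
DIC = [CO2*]/α₀ = 3.813×10^-4 / 0.01284 = 29.71 mmol/kg
[CO3²⁻] = α₂·DIC; α₂ = 0.05733, so [CO3²⁻] = 0.05733 × 29.71 = 1.70 mmol/kg

[CO3²⁻] = 1.70 mmol/kg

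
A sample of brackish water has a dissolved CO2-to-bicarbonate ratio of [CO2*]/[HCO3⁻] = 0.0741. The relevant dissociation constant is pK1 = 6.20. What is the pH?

From K1 = [H⁺][HCO3⁻]/[CO2*]:  pH = pK1 − log₁₀([CO2*]/[HCO3⁻])
log₁₀(0.0741) = -1.130
pH = 6.20 − (-1.130) = 7.33

pH = 7.33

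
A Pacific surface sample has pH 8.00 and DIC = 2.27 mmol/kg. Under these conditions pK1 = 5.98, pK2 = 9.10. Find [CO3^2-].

[CO3²⁻] = 0.166 mmol/kg

α₂ = 1 / (1 + [H⁺]/K2 + [H⁺]²/(K1K2)) = 1 / (1 + 10^+1.10 + 10^-0.92)
   = 1 / (1 + 12.589 + 0.12023) = 1/13.709 = 0.07294
[CO3²⁻] = α₂ × DIC = 0.07294 × 2.27 = 0.166 mmol/kg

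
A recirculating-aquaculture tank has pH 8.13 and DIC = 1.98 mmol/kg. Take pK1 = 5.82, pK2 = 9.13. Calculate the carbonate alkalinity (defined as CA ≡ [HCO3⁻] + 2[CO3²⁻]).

CA = 2.15 mmol/kg

CA = [HCO3⁻] + 2[CO3²⁻] = (α₁ + 2α₂)·DIC
At pH 8.13: [H⁺]/K1 = 10^-2.31 = 0.0048978, K2/[H⁺] = 10^-1.00 = 0.10000
α₁ = 1/(1 + 0.0048978 + 0.10000) = 1/1.1049 = 0.9051; α₂ = α₁·K2/[H⁺] = 0.09051
α₁ + 2α₂ = 1.0861
CA = 1.0861 × 1.98 = 2.15 mmol/kg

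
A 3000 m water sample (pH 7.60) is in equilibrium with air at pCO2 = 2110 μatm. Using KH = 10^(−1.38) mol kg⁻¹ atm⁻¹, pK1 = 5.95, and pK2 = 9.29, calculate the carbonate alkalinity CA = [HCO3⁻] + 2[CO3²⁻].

[CO2*] = KH · pCO2 = 10^(−1.38) × 2110×10^-6 = 8.796×10^-5 mol/kg
α₀ = 1/(1 + K1/[H⁺] + K1K2/[H⁺]²) = 1/(1 + 10^+1.65 + 10^-0.04) = 0.02147
DIC = [CO2*]/α₀ = 8.796×10^-5 / 0.02147 = 4.097 mmol/kg
CA = (α₁ + 2α₂)·DIC = (0.9590 + 2×0.01958) × 4.097 = 4.09 mmol/kg

CA = 4.09 mmol/kg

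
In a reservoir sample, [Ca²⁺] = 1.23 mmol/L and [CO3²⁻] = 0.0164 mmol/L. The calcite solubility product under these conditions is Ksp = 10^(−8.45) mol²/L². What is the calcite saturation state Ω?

Ksp = 10^(−8.45) = 3.548×10^-9
Ω = [Ca²⁺][CO3²⁻]/Ksp = (1.23×10^-3)(0.0164×10^-3) / 3.548×10^-9 = 5.69

Ω = 5.69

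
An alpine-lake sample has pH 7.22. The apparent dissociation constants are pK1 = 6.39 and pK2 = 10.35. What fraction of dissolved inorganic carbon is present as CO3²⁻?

α₂ = 0.000645

α₂ = 1 / (1 + [H⁺]/K2 + [H⁺]²/(K1K2)) = 1 / (1 + 10^+3.13 + 10^+2.30)
   = 1 / (1 + 1349.0 + 199.53) = 1/1549.5 = 0.0006454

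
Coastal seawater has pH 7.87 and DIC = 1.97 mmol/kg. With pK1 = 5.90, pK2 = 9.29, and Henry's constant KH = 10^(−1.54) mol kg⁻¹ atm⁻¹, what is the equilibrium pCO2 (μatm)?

pCO2 = 698 μatm

α₀ = 1 / (1 + K1/[H⁺] + K1K2/[H⁺]²) = 1 / (1 + 10^+1.97 + 10^+0.55)
   = 1 / (1 + 93.325 + 3.5481) = 1/97.874 = 0.01022
[CO2*] = α₀ × DIC = 0.01022 × 1.97 = 0.02013 mmol/kg
pCO2 = [CO2*]/KH = 2.013×10^-5 / 2.884×10^-2 = 698 μatm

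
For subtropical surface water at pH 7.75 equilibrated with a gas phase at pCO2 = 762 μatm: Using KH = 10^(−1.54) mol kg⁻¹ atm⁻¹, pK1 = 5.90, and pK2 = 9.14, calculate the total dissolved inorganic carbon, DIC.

[CO2*] = KH · pCO2 = 10^(−1.54) × 762×10^-6 = 2.198×10^-5 mol/kg
α₀ = 1/(1 + K1/[H⁺] + K1K2/[H⁺]²) = 1/(1 + 10^+1.85 + 10^+0.46) = 0.01339
DIC = [CO2*]/α₀ = 2.198×10^-5 / 0.01339 = 1.64 mmol/kg

DIC = 1.64 mmol/kg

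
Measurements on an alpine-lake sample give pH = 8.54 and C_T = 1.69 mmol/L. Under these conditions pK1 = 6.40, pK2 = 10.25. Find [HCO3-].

[HCO3⁻] = 1.65 mmol/L

α₁ = 1 / (1 + [H⁺]/K1 + K2/[H⁺]) = 1 / (1 + 10^-2.14 + 10^-1.71)
   = 1 / (1 + 0.0072444 + 0.019498) = 1/1.0267 = 0.9740
[HCO3⁻] = α₁ × DIC = 0.9740 × 1.69 = 1.65 mmol/L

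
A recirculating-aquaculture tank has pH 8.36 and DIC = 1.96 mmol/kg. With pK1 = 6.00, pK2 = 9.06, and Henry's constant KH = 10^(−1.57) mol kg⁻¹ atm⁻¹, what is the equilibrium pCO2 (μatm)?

α₀ = 1 / (1 + K1/[H⁺] + K1K2/[H⁺]²) = 1 / (1 + 10^+2.36 + 10^+1.66)
   = 1 / (1 + 229.09 + 45.709) = 1/275.80 = 0.003626
[CO2*] = α₀ × DIC = 0.003626 × 1.96 = 0.007107 mmol/kg = 7.107 μmol/kg
pCO2 = [CO2*]/KH = 7.107×10^-6 / 2.692×10^-2 = 264 μatm

pCO2 = 264 μatm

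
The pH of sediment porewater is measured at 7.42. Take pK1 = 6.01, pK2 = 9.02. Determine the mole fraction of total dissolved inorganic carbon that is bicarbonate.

α₁ = 1 / (1 + [H⁺]/K1 + K2/[H⁺]) = 1 / (1 + 10^-1.41 + 10^-1.60)
   = 1 / (1 + 0.038905 + 0.025119) = 1/1.0640 = 0.9398

α₁ = 0.940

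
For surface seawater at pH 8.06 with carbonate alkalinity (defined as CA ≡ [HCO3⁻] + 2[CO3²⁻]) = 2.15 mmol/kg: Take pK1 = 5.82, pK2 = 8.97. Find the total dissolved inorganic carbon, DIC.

CA = [HCO3⁻] + 2[CO3²⁻] = (α₁ + 2α₂)·DIC
At pH 8.06: [H⁺]/K1 = 10^-2.24 = 0.0057544, K2/[H⁺] = 10^-0.91 = 0.12303
α₁ = 1/(1 + 0.0057544 + 0.12303) = 1/1.1288 = 0.8859; α₂ = α₁·K2/[H⁺] = 0.1090
α₁ + 2α₂ = 1.1039
DIC = CA / (α₁ + 2α₂) = 2.15 / 1.1039 = 1.95 mmol/kg

DIC = 1.95 mmol/kg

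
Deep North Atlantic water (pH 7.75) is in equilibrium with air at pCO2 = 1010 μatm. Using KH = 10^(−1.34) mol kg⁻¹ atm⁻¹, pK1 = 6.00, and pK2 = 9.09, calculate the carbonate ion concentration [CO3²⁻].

[CO2*] = KH · pCO2 = 10^(−1.34) × 1010×10^-6 = 4.617×10^-5 mol/kg
α₀ = 1/(1 + K1/[H⁺] + K1K2/[H⁺]²) = 1/(1 + 10^+1.75 + 10^+0.41) = 0.01672
DIC = [CO2*]/α₀ = 4.617×10^-5 / 0.01672 = 2.761 mmol/kg
[CO3²⁻] = α₂·DIC; α₂ = 0.04298, so [CO3²⁻] = 0.04298 × 2.761 = 0.119 mmol/kg

[CO3²⁻] = 0.119 mmol/kg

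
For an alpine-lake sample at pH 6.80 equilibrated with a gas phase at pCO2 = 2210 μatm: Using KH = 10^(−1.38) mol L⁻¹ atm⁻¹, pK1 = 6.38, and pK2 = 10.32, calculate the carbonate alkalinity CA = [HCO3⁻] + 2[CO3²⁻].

CA = 0.242 mmol/L

[CO2*] = KH · pCO2 = 10^(−1.38) × 2210×10^-6 = 9.213×10^-5 mol/L
α₀ = 1/(1 + K1/[H⁺] + K1K2/[H⁺]²) = 1/(1 + 10^+0.42 + 10^-3.10) = 0.2754
DIC = [CO2*]/α₀ = 9.213×10^-5 / 0.2754 = 0.3345 mmol/L
CA = (α₁ + 2α₂)·DIC = (0.7244 + 2×0.0002188) × 0.3345 = 0.242 mmol/L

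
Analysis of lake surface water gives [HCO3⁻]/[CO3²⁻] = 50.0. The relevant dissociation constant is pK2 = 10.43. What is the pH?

From K2 = [H⁺][CO3²⁻]/[HCO3⁻]:  pH = pK2 − log₁₀([HCO3⁻]/[CO3²⁻])
log₁₀(50.0) = +1.699
pH = 10.43 − (+1.699) = 8.73

pH = 8.73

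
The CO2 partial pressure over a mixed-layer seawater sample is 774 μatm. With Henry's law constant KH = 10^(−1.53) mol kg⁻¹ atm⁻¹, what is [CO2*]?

[CO2*] = 22.8 μmol/kg

KH = 10^(−1.53) = 2.951×10^-2 mol kg⁻¹ atm⁻¹
[CO2*] = KH · pCO2 = 2.951×10^-2 × 774×10^-6 atm = 2.28×10^-5 mol/kg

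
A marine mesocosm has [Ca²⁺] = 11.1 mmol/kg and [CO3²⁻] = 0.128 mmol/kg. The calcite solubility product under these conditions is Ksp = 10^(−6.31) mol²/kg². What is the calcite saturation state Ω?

Ksp = 10^(−6.31) = 4.898×10^-7
Ω = [Ca²⁺][CO3²⁻]/Ksp = (11.1×10^-3)(0.128×10^-3) / 4.898×10^-7 = 2.90

Ω = 2.90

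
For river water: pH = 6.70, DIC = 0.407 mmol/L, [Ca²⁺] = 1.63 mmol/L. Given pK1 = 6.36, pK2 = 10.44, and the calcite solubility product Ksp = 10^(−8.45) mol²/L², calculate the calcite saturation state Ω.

α₂ = 1 / (1 + [H⁺]/K2 + [H⁺]²/(K1K2)) = 1 / (1 + 10^+3.74 + 10^+3.40)
   = 1 / (1 + 5495.4 + 2511.9) = 1/8008.3 = 0.0001249
[CO3²⁻] = α₂ × DIC = 0.0001249 × 0.407 = 5.082×10^-5 mmol/L = 0.05082 μmol/L
Ksp = 10^(−8.45) = 3.548×10^-9
Ω = [Ca²⁺][CO3²⁻]/Ksp = (1.63×10^-3)(5.082×10^-8) / 3.548×10^-9 = 0.0233

Ω = 0.0233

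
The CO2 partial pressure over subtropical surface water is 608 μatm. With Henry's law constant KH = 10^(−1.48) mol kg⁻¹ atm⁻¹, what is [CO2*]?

[CO2*] = 20.1 μmol/kg

KH = 10^(−1.48) = 3.311×10^-2 mol kg⁻¹ atm⁻¹
[CO2*] = KH · pCO2 = 3.311×10^-2 × 608×10^-6 atm = 2.01×10^-5 mol/kg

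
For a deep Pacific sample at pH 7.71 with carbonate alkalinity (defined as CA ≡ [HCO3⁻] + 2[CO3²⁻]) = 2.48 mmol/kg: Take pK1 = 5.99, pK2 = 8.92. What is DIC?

DIC = 2.39 mmol/kg

CA = [HCO3⁻] + 2[CO3²⁻] = (α₁ + 2α₂)·DIC
At pH 7.71: [H⁺]/K1 = 10^-1.72 = 0.019055, K2/[H⁺] = 10^-1.21 = 0.061660
α₁ = 1/(1 + 0.019055 + 0.061660) = 1/1.0807 = 0.9253; α₂ = α₁·K2/[H⁺] = 0.05705
α₁ + 2α₂ = 1.0394
DIC = CA / (α₁ + 2α₂) = 2.48 / 1.0394 = 2.39 mmol/kg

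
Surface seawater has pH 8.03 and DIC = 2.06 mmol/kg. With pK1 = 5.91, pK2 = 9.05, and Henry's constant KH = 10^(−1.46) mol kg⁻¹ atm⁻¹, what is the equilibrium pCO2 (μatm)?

pCO2 = 409 μatm

α₀ = 1 / (1 + K1/[H⁺] + K1K2/[H⁺]²) = 1 / (1 + 10^+2.12 + 10^+1.10)
   = 1 / (1 + 131.83 + 12.589) = 1/145.41 = 0.006877
[CO2*] = α₀ × DIC = 0.006877 × 2.06 = 0.01417 mmol/kg = 14.17 μmol/kg
pCO2 = [CO2*]/KH = 1.417×10^-5 / 3.467×10^-2 = 409 μatm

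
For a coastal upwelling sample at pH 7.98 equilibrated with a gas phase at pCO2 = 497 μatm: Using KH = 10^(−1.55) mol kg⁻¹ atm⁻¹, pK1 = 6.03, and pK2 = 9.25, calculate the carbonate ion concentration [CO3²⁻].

[CO2*] = KH · pCO2 = 10^(−1.55) × 497×10^-6 = 1.401×10^-5 mol/kg
α₀ = 1/(1 + K1/[H⁺] + K1K2/[H⁺]²) = 1/(1 + 10^+1.95 + 10^+0.68) = 0.01054
DIC = [CO2*]/α₀ = 1.401×10^-5 / 0.01054 = 1.329 mmol/kg
[CO3²⁻] = α₂·DIC; α₂ = 0.05043, so [CO3²⁻] = 0.05043 × 1.329 = 0.0670 mmol/kg

[CO3²⁻] = 0.0670 mmol/kg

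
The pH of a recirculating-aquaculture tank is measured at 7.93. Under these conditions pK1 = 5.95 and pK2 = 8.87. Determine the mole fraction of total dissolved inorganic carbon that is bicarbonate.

α₁ = 1 / (1 + [H⁺]/K1 + K2/[H⁺]) = 1 / (1 + 10^-1.98 + 10^-0.94)
   = 1 / (1 + 0.010471 + 0.11482) = 1/1.1253 = 0.8887

α₁ = 0.889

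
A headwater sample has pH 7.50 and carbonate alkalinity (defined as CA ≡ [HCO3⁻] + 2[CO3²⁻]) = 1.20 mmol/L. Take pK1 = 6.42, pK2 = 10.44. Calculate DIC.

CA = [HCO3⁻] + 2[CO3²⁻] = (α₁ + 2α₂)·DIC
At pH 7.50: [H⁺]/K1 = 10^-1.08 = 0.083176, K2/[H⁺] = 10^-2.94 = 0.0011482
α₁ = 1/(1 + 0.083176 + 0.0011482) = 1/1.0843 = 0.9222; α₂ = α₁·K2/[H⁺] = 0.001059
α₁ + 2α₂ = 0.9244
DIC = CA / (α₁ + 2α₂) = 1.20 / 0.9244 = 1.30 mmol/L

DIC = 1.30 mmol/L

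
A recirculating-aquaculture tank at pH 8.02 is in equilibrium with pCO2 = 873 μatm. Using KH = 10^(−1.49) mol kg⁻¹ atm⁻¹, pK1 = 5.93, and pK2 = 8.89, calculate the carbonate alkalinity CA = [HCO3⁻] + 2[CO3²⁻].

[CO2*] = KH · pCO2 = 10^(−1.49) × 873×10^-6 = 2.825×10^-5 mol/kg
α₀ = 1/(1 + K1/[H⁺] + K1K2/[H⁺]²) = 1/(1 + 10^+2.09 + 10^+1.22) = 0.007111
DIC = [CO2*]/α₀ = 2.825×10^-5 / 0.007111 = 3.973 mmol/kg
CA = (α₁ + 2α₂)·DIC = (0.8749 + 2×0.1180) × 3.973 = 4.41 mmol/kg

CA = 4.41 mmol/kg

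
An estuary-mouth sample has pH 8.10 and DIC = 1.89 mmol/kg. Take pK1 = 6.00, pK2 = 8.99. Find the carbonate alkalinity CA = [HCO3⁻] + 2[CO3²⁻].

CA = 2.09 mmol/kg

CA = [HCO3⁻] + 2[CO3²⁻] = (α₁ + 2α₂)·DIC
At pH 8.10: [H⁺]/K1 = 10^-2.10 = 0.0079433, K2/[H⁺] = 10^-0.89 = 0.12882
α₁ = 1/(1 + 0.0079433 + 0.12882) = 1/1.1368 = 0.8797; α₂ = α₁·K2/[H⁺] = 0.1133
α₁ + 2α₂ = 1.1063
CA = 1.1063 × 1.89 = 2.09 mmol/kg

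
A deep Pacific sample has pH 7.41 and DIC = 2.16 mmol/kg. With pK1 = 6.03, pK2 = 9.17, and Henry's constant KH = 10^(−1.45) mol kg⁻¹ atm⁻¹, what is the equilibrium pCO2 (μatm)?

pCO2 = 2400 μatm

α₀ = 1 / (1 + K1/[H⁺] + K1K2/[H⁺]²) = 1 / (1 + 10^+1.38 + 10^-0.38)
   = 1 / (1 + 23.988 + 0.41687) = 1/25.405 = 0.03936
[CO2*] = α₀ × DIC = 0.03936 × 2.16 = 0.08502 mmol/kg
pCO2 = [CO2*]/KH = 8.502×10^-5 / 3.548×10^-2 = 2400 μatm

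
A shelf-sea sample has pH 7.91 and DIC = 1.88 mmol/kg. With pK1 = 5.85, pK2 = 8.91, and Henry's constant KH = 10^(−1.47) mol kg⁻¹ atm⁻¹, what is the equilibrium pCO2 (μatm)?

α₀ = 1 / (1 + K1/[H⁺] + K1K2/[H⁺]²) = 1 / (1 + 10^+2.06 + 10^+1.06)
   = 1 / (1 + 114.82 + 11.482) = 1/127.30 = 0.007856
[CO2*] = α₀ × DIC = 0.007856 × 1.88 = 0.01477 mmol/kg = 14.77 μmol/kg
pCO2 = [CO2*]/KH = 1.477×10^-5 / 3.388×10^-2 = 436 μatm

pCO2 = 436 μatm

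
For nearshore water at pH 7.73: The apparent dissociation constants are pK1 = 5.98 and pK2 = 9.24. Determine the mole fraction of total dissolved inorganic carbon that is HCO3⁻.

α₁ = 0.954

α₁ = 1 / (1 + [H⁺]/K1 + K2/[H⁺]) = 1 / (1 + 10^-1.75 + 10^-1.51)
   = 1 / (1 + 0.017783 + 0.030903) = 1/1.0487 = 0.9536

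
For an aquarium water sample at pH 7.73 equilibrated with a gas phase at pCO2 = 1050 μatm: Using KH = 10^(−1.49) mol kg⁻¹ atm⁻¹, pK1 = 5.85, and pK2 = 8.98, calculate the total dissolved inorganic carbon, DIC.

[CO2*] = KH · pCO2 = 10^(−1.49) × 1050×10^-6 = 3.398×10^-5 mol/kg
α₀ = 1/(1 + K1/[H⁺] + K1K2/[H⁺]²) = 1/(1 + 10^+1.88 + 10^+0.63) = 0.01233
DIC = [CO2*]/α₀ = 3.398×10^-5 / 0.01233 = 2.76 mmol/kg

DIC = 2.76 mmol/kg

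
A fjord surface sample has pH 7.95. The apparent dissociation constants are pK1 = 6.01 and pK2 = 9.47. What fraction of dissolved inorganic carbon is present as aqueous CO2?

α₀ = 0.0110

α₀ = 1 / (1 + K1/[H⁺] + K1K2/[H⁺]²) = 1 / (1 + 10^+1.94 + 10^+0.42)
   = 1 / (1 + 87.096 + 2.6303) = 1/90.727 = 0.01102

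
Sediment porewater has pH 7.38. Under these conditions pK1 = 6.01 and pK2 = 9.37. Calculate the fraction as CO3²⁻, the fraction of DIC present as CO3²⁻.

α₂ = 0.00972

α₂ = 1 / (1 + [H⁺]/K2 + [H⁺]²/(K1K2)) = 1 / (1 + 10^+1.99 + 10^+0.62)
   = 1 / (1 + 97.724 + 4.1687) = 1/102.89 = 0.009719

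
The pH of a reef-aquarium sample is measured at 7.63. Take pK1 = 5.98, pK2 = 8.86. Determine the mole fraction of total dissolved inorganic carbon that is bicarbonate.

α₁ = 1 / (1 + [H⁺]/K1 + K2/[H⁺]) = 1 / (1 + 10^-1.65 + 10^-1.23)
   = 1 / (1 + 0.022387 + 0.058884) = 1/1.0813 = 0.9248

α₁ = 0.925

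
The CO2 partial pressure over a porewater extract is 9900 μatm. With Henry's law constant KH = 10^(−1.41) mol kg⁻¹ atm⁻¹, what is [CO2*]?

[CO2*] = 385 μmol/kg

KH = 10^(−1.41) = 3.890×10^-2 mol kg⁻¹ atm⁻¹
[CO2*] = KH · pCO2 = 3.890×10^-2 × 9900×10^-6 atm = 3.85×10^-4 mol/kg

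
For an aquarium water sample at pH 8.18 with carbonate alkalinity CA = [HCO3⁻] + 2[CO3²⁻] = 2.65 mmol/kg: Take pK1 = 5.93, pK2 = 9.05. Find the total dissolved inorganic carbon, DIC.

CA = [HCO3⁻] + 2[CO3²⁻] = (α₁ + 2α₂)·DIC
At pH 8.18: [H⁺]/K1 = 10^-2.25 = 0.0056234, K2/[H⁺] = 10^-0.87 = 0.13490
α₁ = 1/(1 + 0.0056234 + 0.13490) = 1/1.1405 = 0.8768; α₂ = α₁·K2/[H⁺] = 0.1183
α₁ + 2α₂ = 1.1133
DIC = CA / (α₁ + 2α₂) = 2.65 / 1.1133 = 2.38 mmol/kg

DIC = 2.38 mmol/kg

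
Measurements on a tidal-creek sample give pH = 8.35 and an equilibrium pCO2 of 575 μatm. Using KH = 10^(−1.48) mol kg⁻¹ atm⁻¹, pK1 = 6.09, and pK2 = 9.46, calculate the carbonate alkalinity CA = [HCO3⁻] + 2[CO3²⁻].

CA = 4.00 mmol/kg

[CO2*] = KH · pCO2 = 10^(−1.48) × 575×10^-6 = 1.904×10^-5 mol/kg
α₀ = 1/(1 + K1/[H⁺] + K1K2/[H⁺]²) = 1/(1 + 10^+2.26 + 10^+1.15) = 0.005074
DIC = [CO2*]/α₀ = 1.904×10^-5 / 0.005074 = 3.753 mmol/kg
CA = (α₁ + 2α₂)·DIC = (0.9233 + 2×0.07167) × 3.753 = 4.00 mmol/kg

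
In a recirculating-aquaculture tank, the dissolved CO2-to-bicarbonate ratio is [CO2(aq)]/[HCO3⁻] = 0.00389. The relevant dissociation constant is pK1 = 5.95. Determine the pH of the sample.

From K1 = [H⁺][HCO3⁻]/[CO2(aq)]:  pH = pK1 − log₁₀([CO2(aq)]/[HCO3⁻])
log₁₀(0.00389) = -2.410
pH = 5.95 − (-2.410) = 8.36

pH = 8.36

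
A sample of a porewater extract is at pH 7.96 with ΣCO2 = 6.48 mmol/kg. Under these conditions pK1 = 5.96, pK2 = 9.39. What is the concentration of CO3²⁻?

α₂ = 1 / (1 + [H⁺]/K2 + [H⁺]²/(K1K2)) = 1 / (1 + 10^+1.43 + 10^-0.57)
   = 1 / (1 + 26.915 + 0.26915) = 1/28.185 = 0.03548
[CO3²⁻] = α₂ × DIC = 0.03548 × 6.48 = 0.230 mmol/kg

[CO3²⁻] = 0.230 mmol/kg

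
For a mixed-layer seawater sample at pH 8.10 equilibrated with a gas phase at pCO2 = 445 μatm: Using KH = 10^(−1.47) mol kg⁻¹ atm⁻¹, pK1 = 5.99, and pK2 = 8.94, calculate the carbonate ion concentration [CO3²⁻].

[CO3²⁻] = 0.281 mmol/kg

[CO2*] = KH · pCO2 = 10^(−1.47) × 445×10^-6 = 1.508×10^-5 mol/kg
α₀ = 1/(1 + K1/[H⁺] + K1K2/[H⁺]²) = 1/(1 + 10^+2.11 + 10^+1.27) = 0.006736
DIC = [CO2*]/α₀ = 1.508×10^-5 / 0.006736 = 2.238 mmol/kg
[CO3²⁻] = α₂·DIC; α₂ = 0.1254, so [CO3²⁻] = 0.1254 × 2.238 = 0.281 mmol/kg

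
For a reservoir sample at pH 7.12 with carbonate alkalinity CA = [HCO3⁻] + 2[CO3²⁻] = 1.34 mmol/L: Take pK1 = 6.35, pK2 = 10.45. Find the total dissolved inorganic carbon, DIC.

CA = [HCO3⁻] + 2[CO3²⁻] = (α₁ + 2α₂)·DIC
At pH 7.12: [H⁺]/K1 = 10^-0.77 = 0.16982, K2/[H⁺] = 10^-3.33 = 0.00046774
α₁ = 1/(1 + 0.16982 + 0.00046774) = 1/1.1703 = 0.8545; α₂ = α₁·K2/[H⁺] = 0.0003997
α₁ + 2α₂ = 0.8553
DIC = CA / (α₁ + 2α₂) = 1.34 / 0.8553 = 1.57 mmol/L

DIC = 1.57 mmol/L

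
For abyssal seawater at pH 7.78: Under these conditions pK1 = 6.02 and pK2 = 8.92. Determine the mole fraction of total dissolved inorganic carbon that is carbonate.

α₂ = 0.0665

α₂ = 1 / (1 + [H⁺]/K2 + [H⁺]²/(K1K2)) = 1 / (1 + 10^+1.14 + 10^-0.62)
   = 1 / (1 + 13.804 + 0.23988) = 1/15.044 = 0.06647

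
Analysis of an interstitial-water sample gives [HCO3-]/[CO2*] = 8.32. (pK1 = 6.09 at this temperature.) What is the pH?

From K1 = [H⁺][HCO3-]/[CO2*]:  pH = pK1 + log₁₀([HCO3-]/[CO2*])
log₁₀(8.32) = +0.920
pH = 6.09 + (+0.920) = 7.01

pH = 7.01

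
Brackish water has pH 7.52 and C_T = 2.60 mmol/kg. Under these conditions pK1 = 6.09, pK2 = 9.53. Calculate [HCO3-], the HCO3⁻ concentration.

[HCO3⁻] = 2.48 mmol/kg

α₁ = 1 / (1 + [H⁺]/K1 + K2/[H⁺]) = 1 / (1 + 10^-1.43 + 10^-2.01)
   = 1 / (1 + 0.037154 + 0.0097724) = 1/1.0469 = 0.9552
[HCO3⁻] = α₁ × DIC = 0.9552 × 2.60 = 2.48 mmol/kg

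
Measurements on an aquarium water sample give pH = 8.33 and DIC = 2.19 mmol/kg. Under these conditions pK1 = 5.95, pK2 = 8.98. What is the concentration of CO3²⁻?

[CO3²⁻] = 0.399 mmol/kg

α₂ = 1 / (1 + [H⁺]/K2 + [H⁺]²/(K1K2)) = 1 / (1 + 10^+0.65 + 10^-1.73)
   = 1 / (1 + 4.4668 + 0.018621) = 1/5.4855 = 0.1823
[CO3²⁻] = α₂ × DIC = 0.1823 × 2.19 = 0.399 mmol/kg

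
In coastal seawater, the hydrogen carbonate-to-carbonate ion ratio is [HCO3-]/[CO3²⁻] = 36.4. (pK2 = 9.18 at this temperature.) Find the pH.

pH = 7.62

From K2 = [H⁺][CO3²⁻]/[HCO3-]:  pH = pK2 − log₁₀([HCO3-]/[CO3²⁻])
log₁₀(36.4) = +1.561
pH = 9.18 − (+1.561) = 7.62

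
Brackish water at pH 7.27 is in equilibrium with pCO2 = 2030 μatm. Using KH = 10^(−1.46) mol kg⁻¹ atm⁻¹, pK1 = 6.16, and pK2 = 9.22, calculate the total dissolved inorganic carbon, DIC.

DIC = 0.987 mmol/kg

[CO2*] = KH · pCO2 = 10^(−1.46) × 2030×10^-6 = 7.039×10^-5 mol/kg
α₀ = 1/(1 + K1/[H⁺] + K1K2/[H⁺]²) = 1/(1 + 10^+1.11 + 10^-0.84) = 0.07129
DIC = [CO2*]/α₀ = 7.039×10^-5 / 0.07129 = 0.987 mmol/kg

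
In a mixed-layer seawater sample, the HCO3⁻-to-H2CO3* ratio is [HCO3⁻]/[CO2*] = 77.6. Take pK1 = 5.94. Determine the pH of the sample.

pH = 7.83

From K1 = [H⁺][HCO3⁻]/[CO2*]:  pH = pK1 + log₁₀([HCO3⁻]/[CO2*])
log₁₀(77.6) = +1.890
pH = 5.94 + (+1.890) = 7.83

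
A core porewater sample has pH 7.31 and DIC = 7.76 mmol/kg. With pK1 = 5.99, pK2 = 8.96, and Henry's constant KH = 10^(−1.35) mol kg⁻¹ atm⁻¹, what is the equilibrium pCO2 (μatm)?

pCO2 = 7770 μatm

α₀ = 1 / (1 + K1/[H⁺] + K1K2/[H⁺]²) = 1 / (1 + 10^+1.32 + 10^-0.33)
   = 1 / (1 + 20.893 + 0.46774) = 1/22.361 = 0.04472
[CO2*] = α₀ × DIC = 0.04472 × 7.76 = 0.3470 mmol/kg
pCO2 = [CO2*]/KH = 3.470×10^-4 / 4.467×10^-2 = 7770 μatm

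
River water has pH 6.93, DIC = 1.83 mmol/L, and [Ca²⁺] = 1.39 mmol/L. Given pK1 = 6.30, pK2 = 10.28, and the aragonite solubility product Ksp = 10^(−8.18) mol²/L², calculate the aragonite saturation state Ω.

Ω = 0.139

α₂ = 1 / (1 + [H⁺]/K2 + [H⁺]²/(K1K2)) = 1 / (1 + 10^+3.35 + 10^+2.72)
   = 1 / (1 + 2238.7 + 524.81) = 1/2764.5 = 0.0003617
[CO3²⁻] = α₂ × DIC = 0.0003617 × 1.83 = 0.0006620 mmol/L = 0.6620 μmol/L
Ksp = 10^(−8.18) = 6.607×10^-9
Ω = [Ca²⁺][CO3²⁻]/Ksp = (1.39×10^-3)(6.620×10^-7) / 6.607×10^-9 = 0.139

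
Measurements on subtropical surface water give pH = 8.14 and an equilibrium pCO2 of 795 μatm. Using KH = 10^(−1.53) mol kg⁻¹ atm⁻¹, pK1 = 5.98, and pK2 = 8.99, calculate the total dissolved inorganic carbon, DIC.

[CO2*] = KH · pCO2 = 10^(−1.53) × 795×10^-6 = 2.346×10^-5 mol/kg
α₀ = 1/(1 + K1/[H⁺] + K1K2/[H⁺]²) = 1/(1 + 10^+2.16 + 10^+1.31) = 0.006025
DIC = [CO2*]/α₀ = 2.346×10^-5 / 0.006025 = 3.89 mmol/kg

DIC = 3.89 mmol/kg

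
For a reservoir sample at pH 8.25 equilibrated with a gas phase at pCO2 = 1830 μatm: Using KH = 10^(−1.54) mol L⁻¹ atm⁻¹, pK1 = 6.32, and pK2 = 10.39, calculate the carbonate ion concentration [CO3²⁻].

[CO3²⁻] = 0.0325 mmol/L

[CO2*] = KH · pCO2 = 10^(−1.54) × 1830×10^-6 = 5.278×10^-5 mol/L
α₀ = 1/(1 + K1/[H⁺] + K1K2/[H⁺]²) = 1/(1 + 10^+1.93 + 10^-0.21) = 0.01153
DIC = [CO2*]/α₀ = 5.278×10^-5 / 0.01153 = 4.577 mmol/L
[CO3²⁻] = α₂·DIC; α₂ = 0.007109, so [CO3²⁻] = 0.007109 × 4.577 = 0.0325 mmol/L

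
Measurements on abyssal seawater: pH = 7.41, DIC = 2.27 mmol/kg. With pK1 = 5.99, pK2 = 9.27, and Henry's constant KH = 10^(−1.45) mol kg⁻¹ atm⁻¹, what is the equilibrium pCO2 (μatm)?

pCO2 = 2310 μatm

α₀ = 1 / (1 + K1/[H⁺] + K1K2/[H⁺]²) = 1 / (1 + 10^+1.42 + 10^-0.44)
   = 1 / (1 + 26.303 + 0.36308) = 1/27.666 = 0.03615
[CO2*] = α₀ × DIC = 0.03615 × 2.27 = 0.08205 mmol/kg
pCO2 = [CO2*]/KH = 8.205×10^-5 / 3.548×10^-2 = 2310 μatm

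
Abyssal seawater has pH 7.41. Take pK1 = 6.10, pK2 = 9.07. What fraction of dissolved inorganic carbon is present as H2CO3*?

α₀ = 1 / (1 + K1/[H⁺] + K1K2/[H⁺]²) = 1 / (1 + 10^+1.31 + 10^-0.35)
   = 1 / (1 + 20.417 + 0.44668) = 1/21.864 = 0.04574

α₀ = 0.0457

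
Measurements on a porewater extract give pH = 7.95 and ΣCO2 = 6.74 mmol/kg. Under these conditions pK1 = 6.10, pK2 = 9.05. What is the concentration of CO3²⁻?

α₂ = 1 / (1 + [H⁺]/K2 + [H⁺]²/(K1K2)) = 1 / (1 + 10^+1.10 + 10^-0.75)
   = 1 / (1 + 12.589 + 0.17783) = 1/13.767 = 0.07264
[CO3²⁻] = α₂ × DIC = 0.07264 × 6.74 = 0.490 mmol/kg

[CO3²⁻] = 0.490 mmol/kg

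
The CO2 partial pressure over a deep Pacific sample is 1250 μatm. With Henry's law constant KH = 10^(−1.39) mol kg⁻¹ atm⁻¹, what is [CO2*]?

KH = 10^(−1.39) = 4.074×10^-2 mol kg⁻¹ atm⁻¹
[CO2*] = KH · pCO2 = 4.074×10^-2 × 1250×10^-6 atm = 5.09×10^-5 mol/kg

[CO2*] = 50.9 μmol/kg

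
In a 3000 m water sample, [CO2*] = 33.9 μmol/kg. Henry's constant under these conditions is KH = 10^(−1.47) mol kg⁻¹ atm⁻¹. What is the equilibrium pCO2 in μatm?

pCO2 = 1000 μatm

KH = 10^(−1.47) = 3.388×10^-2 mol kg⁻¹ atm⁻¹
pCO2 = [CO2*]/KH = 33.9×10^-6 / 3.388×10^-2 = 1.00×10^-3 atm = 1000 μatm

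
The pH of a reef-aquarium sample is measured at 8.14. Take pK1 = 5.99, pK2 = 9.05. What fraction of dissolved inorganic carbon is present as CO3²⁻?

α₂ = 0.109

α₂ = 1 / (1 + [H⁺]/K2 + [H⁺]²/(K1K2)) = 1 / (1 + 10^+0.91 + 10^-1.24)
   = 1 / (1 + 8.1283 + 0.057544) = 1/9.1858 = 0.1089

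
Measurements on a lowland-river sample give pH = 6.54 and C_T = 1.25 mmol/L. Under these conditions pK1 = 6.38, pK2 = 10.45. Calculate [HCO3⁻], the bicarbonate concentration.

[HCO3⁻] = 0.739 mmol/L

α₁ = 1 / (1 + [H⁺]/K1 + K2/[H⁺]) = 1 / (1 + 10^-0.16 + 10^-3.91)
   = 1 / (1 + 0.69183 + 0.00012303) = 1/1.6920 = 0.5910
[HCO3⁻] = α₁ × DIC = 0.5910 × 1.25 = 0.739 mmol/L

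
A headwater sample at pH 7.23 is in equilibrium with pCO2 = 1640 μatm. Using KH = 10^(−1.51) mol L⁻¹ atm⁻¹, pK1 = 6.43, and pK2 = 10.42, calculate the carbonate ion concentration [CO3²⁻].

[CO3²⁻] = 0.206 μmol/L

[CO2*] = KH · pCO2 = 10^(−1.51) × 1640×10^-6 = 5.068×10^-5 mol/L
α₀ = 1/(1 + K1/[H⁺] + K1K2/[H⁺]²) = 1/(1 + 10^+0.80 + 10^-2.39) = 0.1367
DIC = [CO2*]/α₀ = 5.068×10^-5 / 0.1367 = 0.3707 mmol/L
[CO3²⁻] = α₂·DIC; α₂ = 0.0005570, so [CO3²⁻] = 0.0005570 × 0.3707 = 0.000206 mmol/L = 0.206 μmol/L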